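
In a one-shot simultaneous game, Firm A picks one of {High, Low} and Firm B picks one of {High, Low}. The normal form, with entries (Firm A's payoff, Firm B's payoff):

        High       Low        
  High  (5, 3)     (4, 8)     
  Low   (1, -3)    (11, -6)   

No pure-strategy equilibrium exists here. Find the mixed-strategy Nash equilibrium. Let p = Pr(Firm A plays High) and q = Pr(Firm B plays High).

p = 3/8, q = 7/11

For Firm B to be willing to mix, Firm B must be indifferent between High and Low, which pins down Firm A's mix.
  Firm B's payoff to High: p·3 + (1−p)·(-3) = 6p - 3
  Firm B's payoff to Low: p·8 + (1−p)·(-6) = 14p - 6
  6p - 3 = 14p - 6  ⇒  -8p = -3  ⇒  p = 3/8.
For Firm A to be willing to mix, Firm A must be indifferent between High and Low, which pins down Firm B's mix.
  Firm A's payoff from High: q·5 + (1−q)·4 = q + 4
  Firm A's payoff from Low: q·1 + (1−q)·11 = -10q + 11
  q + 4 = -10q + 11  ⇒  11q = 7  ⇒  q = 7/11.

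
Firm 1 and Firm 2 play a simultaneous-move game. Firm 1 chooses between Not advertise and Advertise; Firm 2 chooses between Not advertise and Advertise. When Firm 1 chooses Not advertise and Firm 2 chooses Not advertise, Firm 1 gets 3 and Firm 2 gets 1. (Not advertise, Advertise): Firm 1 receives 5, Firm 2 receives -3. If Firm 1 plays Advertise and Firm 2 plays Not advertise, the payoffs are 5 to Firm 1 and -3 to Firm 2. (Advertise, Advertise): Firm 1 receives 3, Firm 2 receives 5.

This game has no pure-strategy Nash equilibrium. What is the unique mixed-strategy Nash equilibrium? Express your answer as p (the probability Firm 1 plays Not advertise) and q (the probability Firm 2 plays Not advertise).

Firm 2's indifference between Not advertise and Advertise determines Firm 1's mixing probability p:
  Firm 2's expected payoff from Not advertise: p·1 + (1−p)·(-3) = 4p - 3
  Firm 2's expected payoff from Advertise: p·(-3) + (1−p)·5 = -8p + 5
  4p - 3 = -8p + 5  ⇒  12p = 8  ⇒  p = 2/3.
In a mixed equilibrium Firm 1 is indifferent between Not advertise and Advertise; this condition fixes q.
  Firm 1's payoff from Not advertise: q·3 + (1−q)·5 = -2q + 5
  Firm 1's payoff from Advertise: q·5 + (1−q)·3 = 2q + 3
  -2q + 5 = 2q + 3  ⇒  -4q = -2  ⇒  q = 1/2.

p = 2/3, q = 1/2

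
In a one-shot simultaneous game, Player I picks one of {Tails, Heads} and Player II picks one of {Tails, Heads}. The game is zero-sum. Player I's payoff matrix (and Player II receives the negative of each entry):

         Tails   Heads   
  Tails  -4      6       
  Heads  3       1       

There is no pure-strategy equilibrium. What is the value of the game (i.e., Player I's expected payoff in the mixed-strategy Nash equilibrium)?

In a mixed equilibrium Player I is indifferent between Tails and Heads; this condition fixes q.
  Player I's payoff from Tails: q·(-4) + (1−q)·6 = -10q + 6
  Player I's payoff from Heads: q·3 + (1−q)·1 = 2q + 1
  -10q + 6 = 2q + 1  ⇒  -12q = -5  ⇒  q = 5/12.
The value is Player I's expected payoff against this mix (using Tails): (5/12)·(-4) + (7/12)·6 = 11/6.

v = 11/6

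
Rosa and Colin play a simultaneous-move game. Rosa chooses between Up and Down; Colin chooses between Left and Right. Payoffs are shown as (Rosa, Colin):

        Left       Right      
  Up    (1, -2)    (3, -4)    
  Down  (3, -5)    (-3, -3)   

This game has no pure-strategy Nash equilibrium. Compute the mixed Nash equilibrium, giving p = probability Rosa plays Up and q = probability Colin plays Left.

p = 1/2, q = 3/4

In a mixed equilibrium Colin is indifferent between Left and Right; this condition fixes p.
  Colin's payoff from Left: p·(-2) + (1−p)·(-5) = 3p - 5
  Colin's payoff from Right: p·(-4) + (1−p)·(-3) = -p - 3
  3p - 5 = -p - 3  ⇒  4p = 2  ⇒  p = 1/2.
For Rosa to be willing to mix, Rosa must be indifferent between Up and Down, which pins down Colin's mix.
  Rosa's payoff to Up: q·1 + (1−q)·3 = -2q + 3
  Rosa's payoff to Down: q·3 + (1−q)·(-3) = 6q - 3
  -2q + 3 = 6q - 3  ⇒  -8q = -6  ⇒  q = 3/4.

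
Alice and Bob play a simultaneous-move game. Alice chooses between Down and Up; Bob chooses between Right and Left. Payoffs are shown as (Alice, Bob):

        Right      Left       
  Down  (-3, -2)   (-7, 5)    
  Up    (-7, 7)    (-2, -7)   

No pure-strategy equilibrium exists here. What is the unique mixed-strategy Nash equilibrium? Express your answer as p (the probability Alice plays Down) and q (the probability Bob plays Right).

Alice's mix must leave Bob indifferent between Right and Left.
  Bob's payoff from Right: p·(-2) + (1−p)·7 = -9p + 7
  Bob's payoff from Left: p·5 + (1−p)·(-7) = 12p - 7
  -9p + 7 = 12p - 7  ⇒  -21p = -14  ⇒  p = 2/3.
In a mixed equilibrium Alice is indifferent between Down and Up; this condition fixes q.
  Alice's expected payoff from Down: q·(-3) + (1−q)·(-7) = 4q - 7
  Alice's expected payoff from Up: q·(-7) + (1−q)·(-2) = -5q - 2
  4q - 7 = -5q - 2  ⇒  9q = 5  ⇒  q = 5/9.

p = 2/3, q = 5/9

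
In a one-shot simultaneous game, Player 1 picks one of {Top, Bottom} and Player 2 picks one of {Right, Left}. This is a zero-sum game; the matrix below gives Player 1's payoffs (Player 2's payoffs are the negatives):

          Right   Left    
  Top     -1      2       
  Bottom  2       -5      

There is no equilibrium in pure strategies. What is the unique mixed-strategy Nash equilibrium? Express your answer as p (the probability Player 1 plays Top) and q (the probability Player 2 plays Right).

Set Player 2's expected payoff from Right equal to that from Left:
  Player 2's expected payoff from Right: p·1 + (1−p)·(-2) = 3p - 2
  Player 2's expected payoff from Left: p·(-2) + (1−p)·5 = -7p + 5
  3p - 2 = -7p + 5  ⇒  10p = 7  ⇒  p = 7/10.
Player 2's mix must leave Player 1 indifferent between Top and Bottom.
  Player 1's expected payoff from Top: q·(-1) + (1−q)·2 = -3q + 2
  Player 1's expected payoff from Bottom: q·2 + (1−q)·(-5) = 7q - 5
  -3q + 2 = 7q - 5  ⇒  -10q = -7  ⇒  q = 7/10.

p = 7/10, q = 7/10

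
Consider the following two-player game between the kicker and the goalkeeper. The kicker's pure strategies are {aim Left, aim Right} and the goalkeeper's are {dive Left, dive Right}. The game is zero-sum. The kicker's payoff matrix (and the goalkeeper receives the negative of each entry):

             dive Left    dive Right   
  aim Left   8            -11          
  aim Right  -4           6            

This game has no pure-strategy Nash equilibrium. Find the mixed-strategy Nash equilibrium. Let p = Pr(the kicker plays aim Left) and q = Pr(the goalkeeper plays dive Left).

Set the goalkeeper's expected payoff from dive Left equal to that from dive Right:
  the goalkeeper's payoff to dive Left: p·(-8) + (1−p)·4 = -12p + 4
  the goalkeeper's payoff to dive Right: p·11 + (1−p)·(-6) = 17p - 6
  -12p + 4 = 17p - 6  ⇒  -29p = -10  ⇒  p = 10/29.
The kicker's indifference between aim Left and aim Right determines the goalkeeper's mixing probability q:
  the kicker's payoff from aim Left: q·8 + (1−q)·(-11) = 19q - 11
  the kicker's payoff from aim Right: q·(-4) + (1−q)·6 = -10q + 6
  19q - 11 = -10q + 6  ⇒  29q = 17  ⇒  q = 17/29.

p = 10/29, q = 17/29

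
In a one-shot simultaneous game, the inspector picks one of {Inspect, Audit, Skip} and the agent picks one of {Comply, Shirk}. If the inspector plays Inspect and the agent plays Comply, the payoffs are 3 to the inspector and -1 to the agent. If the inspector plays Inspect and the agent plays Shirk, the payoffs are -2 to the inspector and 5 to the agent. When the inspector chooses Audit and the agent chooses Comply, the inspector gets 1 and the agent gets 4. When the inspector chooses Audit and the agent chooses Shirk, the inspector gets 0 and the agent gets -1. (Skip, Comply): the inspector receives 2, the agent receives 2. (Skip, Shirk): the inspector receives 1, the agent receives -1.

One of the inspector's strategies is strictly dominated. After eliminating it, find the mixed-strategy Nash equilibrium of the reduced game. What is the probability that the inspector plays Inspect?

p = 1/3

The inspector's strategy Audit is strictly dominated by Skip: 2 > 1 and 1 > 0. Eliminate Audit.
Set the agent's expected payoff from Comply equal to that from Shirk:
  the agent's payoff from Comply: p·(-1) + (1−p)·2 = -3p + 2
  the agent's payoff from Shirk: p·5 + (1−p)·(-1) = 6p - 1
  -3p + 2 = 6p - 1  ⇒  -9p = -3  ⇒  p = 1/3.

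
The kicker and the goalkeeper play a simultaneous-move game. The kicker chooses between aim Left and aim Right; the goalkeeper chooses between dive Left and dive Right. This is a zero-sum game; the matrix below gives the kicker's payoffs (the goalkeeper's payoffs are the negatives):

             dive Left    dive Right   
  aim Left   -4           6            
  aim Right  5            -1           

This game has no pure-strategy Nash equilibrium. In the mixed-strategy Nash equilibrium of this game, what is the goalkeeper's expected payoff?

-13/8

The goalkeeper's indifference between dive Left and dive Right determines the kicker's mixing probability p:
  the goalkeeper's payoff from dive Left: p·4 + (1−p)·(-5) = 9p - 5
  the goalkeeper's payoff from dive Right: p·(-6) + (1−p)·1 = -7p + 1
  9p - 5 = -7p + 1  ⇒  16p = 6  ⇒  p = 3/8.
At equilibrium the goalkeeper is indifferent across columns, so the goalkeeper's payoff equals the payoff from dive Left: (3/8)·4 + (5/8)·(-5) = -13/8.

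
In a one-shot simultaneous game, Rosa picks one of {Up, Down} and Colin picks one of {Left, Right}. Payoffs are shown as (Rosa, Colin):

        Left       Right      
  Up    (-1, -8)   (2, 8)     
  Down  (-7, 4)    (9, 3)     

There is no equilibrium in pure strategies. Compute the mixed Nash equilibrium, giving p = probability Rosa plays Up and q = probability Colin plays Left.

p = 1/17, q = 7/13

In a mixed equilibrium Colin is indifferent between Left and Right; this condition fixes p.
  Colin's expected payoff from Left: p·(-8) + (1−p)·4 = -12p + 4
  Colin's expected payoff from Right: p·8 + (1−p)·3 = 5p + 3
  -12p + 4 = 5p + 3  ⇒  -17p = -1  ⇒  p = 1/17.
Colin's mix must leave Rosa indifferent between Up and Down.
  Rosa's expected payoff from Up: q·(-1) + (1−q)·2 = -3q + 2
  Rosa's expected payoff from Down: q·(-7) + (1−q)·9 = -16q + 9
  -3q + 2 = -16q + 9  ⇒  13q = 7  ⇒  q = 7/13.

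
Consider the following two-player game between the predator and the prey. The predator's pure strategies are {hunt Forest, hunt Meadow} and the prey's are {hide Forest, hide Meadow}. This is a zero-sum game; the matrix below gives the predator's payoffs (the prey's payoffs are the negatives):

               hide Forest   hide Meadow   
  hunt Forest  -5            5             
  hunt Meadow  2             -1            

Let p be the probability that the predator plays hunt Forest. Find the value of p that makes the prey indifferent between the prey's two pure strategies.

p = 3/13

For the prey to be willing to mix, the prey must be indifferent between hide Forest and hide Meadow, which pins down the predator's mix.
  the prey's payoff to hide Forest: p·5 + (1−p)·(-2) = 7p - 2
  the prey's payoff to hide Meadow: p·(-5) + (1−p)·1 = -6p + 1
  7p - 2 = -6p + 1  ⇒  13p = 3  ⇒  p = 3/13.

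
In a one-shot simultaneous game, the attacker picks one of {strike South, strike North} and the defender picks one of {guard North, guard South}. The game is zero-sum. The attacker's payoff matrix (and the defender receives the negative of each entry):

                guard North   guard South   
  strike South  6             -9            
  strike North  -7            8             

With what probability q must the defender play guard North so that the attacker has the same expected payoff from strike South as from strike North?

For the attacker to be willing to mix, the attacker must be indifferent between strike South and strike North, which pins down the defender's mix.
  the attacker's payoff to strike South: q·6 + (1−q)·(-9) = 15q - 9
  the attacker's payoff to strike North: q·(-7) + (1−q)·8 = -15q + 8
  15q - 9 = -15q + 8  ⇒  30q = 17  ⇒  q = 17/30.

q = 17/30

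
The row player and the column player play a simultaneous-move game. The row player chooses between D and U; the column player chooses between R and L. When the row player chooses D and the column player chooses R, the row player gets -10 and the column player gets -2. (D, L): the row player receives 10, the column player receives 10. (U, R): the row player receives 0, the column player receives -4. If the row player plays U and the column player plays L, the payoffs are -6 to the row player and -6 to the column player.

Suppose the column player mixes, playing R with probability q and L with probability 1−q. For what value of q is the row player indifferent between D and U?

The row player's indifference between D and U determines the column player's mixing probability q:
  the row player's expected payoff from D: q·(-10) + (1−q)·10 = -20q + 10
  the row player's expected payoff from U: q·0 + (1−q)·(-6) = 6q - 6
  -20q + 10 = 6q - 6  ⇒  -26q = -16  ⇒  q = 8/13.

q = 8/13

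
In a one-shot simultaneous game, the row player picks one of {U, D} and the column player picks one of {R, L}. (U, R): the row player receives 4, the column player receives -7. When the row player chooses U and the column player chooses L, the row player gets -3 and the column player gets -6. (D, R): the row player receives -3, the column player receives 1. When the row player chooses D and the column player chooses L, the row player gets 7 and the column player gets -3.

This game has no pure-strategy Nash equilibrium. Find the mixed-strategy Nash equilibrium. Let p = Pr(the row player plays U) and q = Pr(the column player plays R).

p = 4/5, q = 10/17

In a mixed equilibrium the column player is indifferent between R and L; this condition fixes p.
  the column player's expected payoff from R: p·(-7) + (1−p)·1 = -8p + 1
  the column player's expected payoff from L: p·(-6) + (1−p)·(-3) = -3p - 3
  -8p + 1 = -3p - 3  ⇒  -5p = -4  ⇒  p = 4/5.
For the row player to be willing to mix, the row player must be indifferent between U and D, which pins down the column player's mix.
  the row player's payoff to U: q·4 + (1−q)·(-3) = 7q - 3
  the row player's payoff to D: q·(-3) + (1−q)·7 = -10q + 7
  7q - 3 = -10q + 7  ⇒  17q = 10  ⇒  q = 10/17.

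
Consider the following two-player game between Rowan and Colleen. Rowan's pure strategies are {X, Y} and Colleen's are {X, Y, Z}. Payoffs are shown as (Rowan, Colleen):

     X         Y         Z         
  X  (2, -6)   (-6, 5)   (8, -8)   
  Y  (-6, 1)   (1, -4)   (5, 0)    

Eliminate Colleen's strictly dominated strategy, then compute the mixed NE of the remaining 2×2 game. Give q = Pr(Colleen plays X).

Colleen's strategy Z is strictly dominated by X: -6 > -8 and 1 > 0. Eliminate Z.
Colleen's mix must leave Rowan indifferent between X and Y.
  Rowan's payoff from X: q·2 + (1−q)·(-6) = 8q - 6
  Rowan's payoff from Y: q·(-6) + (1−q)·1 = -7q + 1
  8q - 6 = -7q + 1  ⇒  15q = 7  ⇒  q = 7/15.

q = 7/15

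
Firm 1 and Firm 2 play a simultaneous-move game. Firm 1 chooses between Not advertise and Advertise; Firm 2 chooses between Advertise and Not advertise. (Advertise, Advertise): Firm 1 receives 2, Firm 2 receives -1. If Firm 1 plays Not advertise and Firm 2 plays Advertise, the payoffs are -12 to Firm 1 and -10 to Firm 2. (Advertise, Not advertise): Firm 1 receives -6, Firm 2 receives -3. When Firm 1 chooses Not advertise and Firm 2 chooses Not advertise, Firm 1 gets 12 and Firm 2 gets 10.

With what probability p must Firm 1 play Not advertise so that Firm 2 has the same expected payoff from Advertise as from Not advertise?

Firm 2's indifference between Advertise and Not advertise determines Firm 1's mixing probability p:
  Firm 2's payoff from Advertise: p·(-10) + (1−p)·(-1) = -9p - 1
  Firm 2's payoff from Not advertise: p·10 + (1−p)·(-3) = 13p - 3
  -9p - 1 = 13p - 3  ⇒  -22p = -2  ⇒  p = 1/11.

p = 1/11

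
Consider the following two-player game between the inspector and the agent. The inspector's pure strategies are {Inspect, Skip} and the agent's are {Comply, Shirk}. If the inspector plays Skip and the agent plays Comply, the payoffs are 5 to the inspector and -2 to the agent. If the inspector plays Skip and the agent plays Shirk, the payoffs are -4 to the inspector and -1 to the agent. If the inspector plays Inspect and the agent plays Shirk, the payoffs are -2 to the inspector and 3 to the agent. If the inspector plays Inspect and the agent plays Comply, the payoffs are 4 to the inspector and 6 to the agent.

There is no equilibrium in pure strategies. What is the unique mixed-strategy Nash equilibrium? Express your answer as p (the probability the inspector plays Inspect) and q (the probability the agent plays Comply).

p = 1/4, q = 2/3

The inspector's mix must leave the agent indifferent between Comply and Shirk.
  the agent's payoff to Comply: p·6 + (1−p)·(-2) = 8p - 2
  the agent's payoff to Shirk: p·3 + (1−p)·(-1) = 4p - 1
  8p - 2 = 4p - 1  ⇒  4p = 1  ⇒  p = 1/4.
In a mixed equilibrium the inspector is indifferent between Inspect and Skip; this condition fixes q.
  the inspector's payoff from Inspect: q·4 + (1−q)·(-2) = 6q - 2
  the inspector's payoff from Skip: q·5 + (1−q)·(-4) = 9q - 4
  6q - 2 = 9q - 4  ⇒  -3q = -2  ⇒  q = 2/3.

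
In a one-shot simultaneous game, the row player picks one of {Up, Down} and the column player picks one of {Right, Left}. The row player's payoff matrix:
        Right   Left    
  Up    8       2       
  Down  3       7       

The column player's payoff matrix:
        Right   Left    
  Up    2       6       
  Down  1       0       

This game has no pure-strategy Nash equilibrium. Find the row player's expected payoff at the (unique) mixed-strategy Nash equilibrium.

5

Set the row player's expected payoff from Up equal to that from Down:
  the row player's payoff from Up: q·8 + (1−q)·2 = 6q + 2
  the row player's payoff from Down: q·3 + (1−q)·7 = -4q + 7
  6q + 2 = -4q + 7  ⇒  10q = 5  ⇒  q = 1/2.
At equilibrium the row player is indifferent across rows, so the row player's payoff equals the payoff from Up: (1/2)·8 + (1/2)·2 = 5.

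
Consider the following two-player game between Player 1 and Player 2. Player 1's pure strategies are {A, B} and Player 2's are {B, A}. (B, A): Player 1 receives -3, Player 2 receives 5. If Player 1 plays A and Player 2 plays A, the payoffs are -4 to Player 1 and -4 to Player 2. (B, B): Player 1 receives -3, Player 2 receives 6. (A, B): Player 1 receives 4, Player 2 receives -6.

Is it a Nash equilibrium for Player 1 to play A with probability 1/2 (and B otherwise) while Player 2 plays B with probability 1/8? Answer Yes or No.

Given Player 1's mix p = 1/2, Player 2's payoff from B is 0 but from A is 1/2. Player 2 strictly prefers A, so Player 2 would not mix.
So the proposed profile is not a Nash equilibrium.

No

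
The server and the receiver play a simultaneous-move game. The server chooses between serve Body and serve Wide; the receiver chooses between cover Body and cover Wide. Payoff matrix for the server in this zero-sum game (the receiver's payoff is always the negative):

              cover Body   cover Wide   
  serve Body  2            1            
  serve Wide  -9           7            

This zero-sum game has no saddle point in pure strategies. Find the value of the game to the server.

The server's indifference between serve Body and serve Wide determines the receiver's mixing probability q:
  the server's payoff to serve Body: q·2 + (1−q)·1 = q + 1
  the server's payoff to serve Wide: q·(-9) + (1−q)·7 = -16q + 7
  q + 1 = -16q + 7  ⇒  17q = 6  ⇒  q = 6/17.
The value is the server's expected payoff against this mix (using serve Body): (6/17)·2 + (11/17)·1 = 23/17.

v = 23/17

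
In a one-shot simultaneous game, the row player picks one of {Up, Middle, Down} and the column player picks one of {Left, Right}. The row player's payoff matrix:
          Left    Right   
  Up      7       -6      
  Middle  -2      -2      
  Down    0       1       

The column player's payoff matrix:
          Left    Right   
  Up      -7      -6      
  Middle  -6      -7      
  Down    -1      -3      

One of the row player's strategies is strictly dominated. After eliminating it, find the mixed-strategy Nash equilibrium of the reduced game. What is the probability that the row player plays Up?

p = 2/3

The row player's strategy Middle is strictly dominated by Down: 0 > -2 and 1 > -2. Eliminate Middle.
Set the column player's expected payoff from Left equal to that from Right:
  the column player's payoff to Left: p·(-7) + (1−p)·(-1) = -6p - 1
  the column player's payoff to Right: p·(-6) + (1−p)·(-3) = -3p - 3
  -6p - 1 = -3p - 3  ⇒  -3p = -2  ⇒  p = 2/3.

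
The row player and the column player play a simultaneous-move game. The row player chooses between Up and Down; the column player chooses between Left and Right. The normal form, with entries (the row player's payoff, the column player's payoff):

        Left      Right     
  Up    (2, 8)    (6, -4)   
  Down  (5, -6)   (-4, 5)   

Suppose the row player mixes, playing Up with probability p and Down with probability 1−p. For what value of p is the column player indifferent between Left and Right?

For the column player to be willing to mix, the column player must be indifferent between Left and Right, which pins down the row player's mix.
  the column player's expected payoff from Left: p·8 + (1−p)·(-6) = 14p - 6
  the column player's expected payoff from Right: p·(-4) + (1−p)·5 = -9p + 5
  14p - 6 = -9p + 5  ⇒  23p = 11  ⇒  p = 11/23.

p = 11/23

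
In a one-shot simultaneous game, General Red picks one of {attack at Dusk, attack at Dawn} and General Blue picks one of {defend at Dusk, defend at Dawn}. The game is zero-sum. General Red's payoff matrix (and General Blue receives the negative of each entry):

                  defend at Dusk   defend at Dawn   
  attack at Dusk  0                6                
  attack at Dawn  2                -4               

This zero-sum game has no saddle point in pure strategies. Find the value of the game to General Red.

Set General Red's expected payoff from attack at Dusk equal to that from attack at Dawn:
  General Red's payoff to attack at Dusk: q·0 + (1−q)·6 = -6q + 6
  General Red's payoff to attack at Dawn: q·2 + (1−q)·(-4) = 6q - 4
  -6q + 6 = 6q - 4  ⇒  -12q = -10  ⇒  q = 5/6.
The value is General Red's expected payoff against this mix (using attack at Dusk): (5/6)·0 + (1/6)·6 = 1.

v = 1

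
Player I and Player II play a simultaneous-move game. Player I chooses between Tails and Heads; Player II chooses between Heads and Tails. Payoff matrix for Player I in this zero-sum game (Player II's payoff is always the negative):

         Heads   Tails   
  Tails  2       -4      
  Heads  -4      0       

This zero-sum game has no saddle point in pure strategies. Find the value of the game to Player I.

Player I's indifference between Tails and Heads determines Player II's mixing probability q:
  Player I's payoff from Tails: q·2 + (1−q)·(-4) = 6q - 4
  Player I's payoff from Heads: q·(-4) + (1−q)·0 = -4q
  6q - 4 = -4q  ⇒  10q = 4  ⇒  q = 2/5.
The value is Player I's expected payoff against this mix (using Tails): (2/5)·2 + (3/5)·(-4) = -8/5.

v = -8/5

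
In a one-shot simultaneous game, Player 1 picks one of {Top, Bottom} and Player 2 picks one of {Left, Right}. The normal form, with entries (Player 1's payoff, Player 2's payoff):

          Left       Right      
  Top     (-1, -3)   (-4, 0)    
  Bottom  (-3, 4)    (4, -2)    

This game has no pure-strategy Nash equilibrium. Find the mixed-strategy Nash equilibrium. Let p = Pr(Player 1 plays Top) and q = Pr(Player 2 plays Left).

p = 2/3, q = 4/5

In a mixed equilibrium Player 2 is indifferent between Left and Right; this condition fixes p.
  Player 2's payoff from Left: p·(-3) + (1−p)·4 = -7p + 4
  Player 2's payoff from Right: p·0 + (1−p)·(-2) = 2p - 2
  -7p + 4 = 2p - 2  ⇒  -9p = -6  ⇒  p = 2/3.
Player 2's mix must leave Player 1 indifferent between Top and Bottom.
  Player 1's payoff from Top: q·(-1) + (1−q)·(-4) = 3q - 4
  Player 1's payoff from Bottom: q·(-3) + (1−q)·4 = -7q + 4
  3q - 4 = -7q + 4  ⇒  10q = 8  ⇒  q = 4/5.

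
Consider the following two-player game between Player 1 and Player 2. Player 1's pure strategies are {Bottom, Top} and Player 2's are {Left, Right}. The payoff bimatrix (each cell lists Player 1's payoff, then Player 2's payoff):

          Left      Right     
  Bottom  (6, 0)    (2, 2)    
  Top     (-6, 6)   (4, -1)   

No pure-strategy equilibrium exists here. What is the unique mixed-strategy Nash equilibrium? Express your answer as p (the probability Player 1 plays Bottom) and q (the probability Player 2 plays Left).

Set Player 2's expected payoff from Left equal to that from Right:
  Player 2's expected payoff from Left: p·0 + (1−p)·6 = -6p + 6
  Player 2's expected payoff from Right: p·2 + (1−p)·(-1) = 3p - 1
  -6p + 6 = 3p - 1  ⇒  -9p = -7  ⇒  p = 7/9.
In a mixed equilibrium Player 1 is indifferent between Bottom and Top; this condition fixes q.
  Player 1's payoff to Bottom: q·6 + (1−q)·2 = 4q + 2
  Player 1's payoff to Top: q·(-6) + (1−q)·4 = -10q + 4
  4q + 2 = -10q + 4  ⇒  14q = 2  ⇒  q = 1/7.

p = 7/9, q = 1/7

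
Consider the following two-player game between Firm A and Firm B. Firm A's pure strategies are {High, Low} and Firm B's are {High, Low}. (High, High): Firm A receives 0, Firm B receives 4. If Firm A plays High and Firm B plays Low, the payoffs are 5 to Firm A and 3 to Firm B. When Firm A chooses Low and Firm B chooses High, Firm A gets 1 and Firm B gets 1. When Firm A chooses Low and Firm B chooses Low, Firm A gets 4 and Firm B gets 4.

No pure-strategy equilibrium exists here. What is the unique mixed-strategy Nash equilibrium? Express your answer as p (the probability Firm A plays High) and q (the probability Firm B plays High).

Firm A's mix must leave Firm B indifferent between High and Low.
  Firm B's payoff to High: p·4 + (1−p)·1 = 3p + 1
  Firm B's payoff to Low: p·3 + (1−p)·4 = -p + 4
  3p + 1 = -p + 4  ⇒  4p = 3  ⇒  p = 3/4.
Set Firm A's expected payoff from High equal to that from Low:
  Firm A's expected payoff from High: q·0 + (1−q)·5 = -5q + 5
  Firm A's expected payoff from Low: q·1 + (1−q)·4 = -3q + 4
  -5q + 5 = -3q + 4  ⇒  -2q = -1  ⇒  q = 1/2.

p = 3/4, q = 1/2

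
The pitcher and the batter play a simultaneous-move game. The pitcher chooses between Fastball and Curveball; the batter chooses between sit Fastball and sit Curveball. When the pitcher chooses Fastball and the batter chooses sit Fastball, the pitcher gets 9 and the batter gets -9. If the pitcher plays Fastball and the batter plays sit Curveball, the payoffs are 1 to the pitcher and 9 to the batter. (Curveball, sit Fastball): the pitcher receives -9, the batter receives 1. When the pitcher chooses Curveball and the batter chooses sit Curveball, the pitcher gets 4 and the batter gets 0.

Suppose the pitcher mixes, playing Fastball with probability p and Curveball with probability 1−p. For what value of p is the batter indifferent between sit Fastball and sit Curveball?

In a mixed equilibrium the batter is indifferent between sit Fastball and sit Curveball; this condition fixes p.
  the batter's payoff to sit Fastball: p·(-9) + (1−p)·1 = -10p + 1
  the batter's payoff to sit Curveball: p·9 + (1−p)·0 = 9p
  -10p + 1 = 9p  ⇒  -19p = -1  ⇒  p = 1/19.

p = 1/19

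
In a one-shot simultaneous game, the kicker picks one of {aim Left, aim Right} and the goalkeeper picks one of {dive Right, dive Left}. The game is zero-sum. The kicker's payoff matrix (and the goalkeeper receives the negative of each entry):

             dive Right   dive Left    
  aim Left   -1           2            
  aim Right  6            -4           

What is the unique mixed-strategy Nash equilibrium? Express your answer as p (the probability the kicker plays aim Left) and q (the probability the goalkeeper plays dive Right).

p = 10/13, q = 6/13

The kicker's mix must leave the goalkeeper indifferent between dive Right and dive Left.
  the goalkeeper's payoff to dive Right: p·1 + (1−p)·(-6) = 7p - 6
  the goalkeeper's payoff to dive Left: p·(-2) + (1−p)·4 = -6p + 4
  7p - 6 = -6p + 4  ⇒  13p = 10  ⇒  p = 10/13.
Set the kicker's expected payoff from aim Left equal to that from aim Right:
  the kicker's payoff to aim Left: q·(-1) + (1−q)·2 = -3q + 2
  the kicker's payoff to aim Right: q·6 + (1−q)·(-4) = 10q - 4
  -3q + 2 = 10q - 4  ⇒  -13q = -6  ⇒  q = 6/13.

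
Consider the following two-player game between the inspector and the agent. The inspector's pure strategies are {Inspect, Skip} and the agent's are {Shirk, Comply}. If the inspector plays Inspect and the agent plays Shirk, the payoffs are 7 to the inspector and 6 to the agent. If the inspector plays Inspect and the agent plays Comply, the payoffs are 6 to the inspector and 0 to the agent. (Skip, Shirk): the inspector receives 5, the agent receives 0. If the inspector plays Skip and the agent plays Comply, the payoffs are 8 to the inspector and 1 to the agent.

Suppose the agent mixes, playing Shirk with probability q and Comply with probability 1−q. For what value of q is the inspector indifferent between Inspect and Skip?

q = 1/2

The inspector's indifference between Inspect and Skip determines the agent's mixing probability q:
  the inspector's payoff to Inspect: q·7 + (1−q)·6 = q + 6
  the inspector's payoff to Skip: q·5 + (1−q)·8 = -3q + 8
  q + 6 = -3q + 8  ⇒  4q = 2  ⇒  q = 1/2.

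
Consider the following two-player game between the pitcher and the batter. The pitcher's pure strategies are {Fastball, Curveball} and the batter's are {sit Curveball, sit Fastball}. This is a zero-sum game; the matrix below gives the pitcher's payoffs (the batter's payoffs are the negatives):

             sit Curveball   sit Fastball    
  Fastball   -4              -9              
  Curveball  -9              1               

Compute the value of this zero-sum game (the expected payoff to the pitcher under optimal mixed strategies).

Set the pitcher's expected payoff from Fastball equal to that from Curveball:
  the pitcher's payoff to Fastball: q·(-4) + (1−q)·(-9) = 5q - 9
  the pitcher's payoff to Curveball: q·(-9) + (1−q)·1 = -10q + 1
  5q - 9 = -10q + 1  ⇒  15q = 10  ⇒  q = 2/3.
The value is the pitcher's expected payoff against this mix (using Fastball): (2/3)·(-4) + (1/3)·(-9) = -17/3.

v = -17/3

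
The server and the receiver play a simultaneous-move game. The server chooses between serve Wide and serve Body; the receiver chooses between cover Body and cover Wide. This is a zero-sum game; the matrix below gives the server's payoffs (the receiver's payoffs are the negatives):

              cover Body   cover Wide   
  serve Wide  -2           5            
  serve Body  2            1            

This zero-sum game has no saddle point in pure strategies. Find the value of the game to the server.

Set the server's expected payoff from serve Wide equal to that from serve Body:
  the server's expected payoff from serve Wide: q·(-2) + (1−q)·5 = -7q + 5
  the server's expected payoff from serve Body: q·2 + (1−q)·1 = q + 1
  -7q + 5 = q + 1  ⇒  -8q = -4  ⇒  q = 1/2.
The value is the server's expected payoff against this mix (using serve Wide): (1/2)·(-2) + (1/2)·5 = 3/2.

v = 3/2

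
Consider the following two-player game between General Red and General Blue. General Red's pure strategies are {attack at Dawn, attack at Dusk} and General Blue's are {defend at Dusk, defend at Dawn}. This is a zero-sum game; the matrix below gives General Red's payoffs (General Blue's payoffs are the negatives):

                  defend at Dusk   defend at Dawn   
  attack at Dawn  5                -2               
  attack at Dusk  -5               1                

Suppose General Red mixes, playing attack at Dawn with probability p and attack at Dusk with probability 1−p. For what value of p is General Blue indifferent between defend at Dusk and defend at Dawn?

p = 6/13

Set General Blue's expected payoff from defend at Dusk equal to that from defend at Dawn:
  General Blue's expected payoff from defend at Dusk: p·(-5) + (1−p)·5 = -10p + 5
  General Blue's expected payoff from defend at Dawn: p·2 + (1−p)·(-1) = 3p - 1
  -10p + 5 = 3p - 1  ⇒  -13p = -6  ⇒  p = 6/13.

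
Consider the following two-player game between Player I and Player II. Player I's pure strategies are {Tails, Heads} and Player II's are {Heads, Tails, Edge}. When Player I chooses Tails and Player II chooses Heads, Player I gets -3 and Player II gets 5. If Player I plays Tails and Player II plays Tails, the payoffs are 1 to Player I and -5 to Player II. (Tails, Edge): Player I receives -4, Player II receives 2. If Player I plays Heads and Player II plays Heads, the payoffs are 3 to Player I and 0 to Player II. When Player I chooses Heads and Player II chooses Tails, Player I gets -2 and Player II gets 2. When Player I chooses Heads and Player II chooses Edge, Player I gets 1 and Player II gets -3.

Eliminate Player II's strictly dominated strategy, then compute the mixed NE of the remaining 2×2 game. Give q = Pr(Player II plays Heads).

q = 1/3

Player II's strategy Edge is strictly dominated by Heads: 5 > 2 and 0 > -3. Eliminate Edge.
In a mixed equilibrium Player I is indifferent between Tails and Heads; this condition fixes q.
  Player I's payoff from Tails: q·(-3) + (1−q)·1 = -4q + 1
  Player I's payoff from Heads: q·3 + (1−q)·(-2) = 5q - 2
  -4q + 1 = 5q - 2  ⇒  -9q = -3  ⇒  q = 1/3.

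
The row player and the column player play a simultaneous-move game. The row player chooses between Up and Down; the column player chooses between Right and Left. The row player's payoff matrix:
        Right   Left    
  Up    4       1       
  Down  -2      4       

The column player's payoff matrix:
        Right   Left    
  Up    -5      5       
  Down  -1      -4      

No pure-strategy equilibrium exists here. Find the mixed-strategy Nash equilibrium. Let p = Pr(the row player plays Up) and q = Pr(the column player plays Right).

Set the column player's expected payoff from Right equal to that from Left:
  the column player's expected payoff from Right: p·(-5) + (1−p)·(-1) = -4p - 1
  the column player's expected payoff from Left: p·5 + (1−p)·(-4) = 9p - 4
  -4p - 1 = 9p - 4  ⇒  -13p = -3  ⇒  p = 3/13.
The row player's indifference between Up and Down determines the column player's mixing probability q:
  the row player's expected payoff from Up: q·4 + (1−q)·1 = 3q + 1
  the row player's expected payoff from Down: q·(-2) + (1−q)·4 = -6q + 4
  3q + 1 = -6q + 4  ⇒  9q = 3  ⇒  q = 1/3.

p = 3/13, q = 1/3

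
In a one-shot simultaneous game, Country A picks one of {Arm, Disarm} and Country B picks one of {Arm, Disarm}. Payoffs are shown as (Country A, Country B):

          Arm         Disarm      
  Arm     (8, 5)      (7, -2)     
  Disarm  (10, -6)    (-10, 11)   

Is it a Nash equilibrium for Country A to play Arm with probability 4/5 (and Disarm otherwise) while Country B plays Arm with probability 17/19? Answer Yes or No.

Given Country A's mix p = 4/5, Country B's payoff from Arm is 14/5 but from Disarm is 3/5. Country B strictly prefers Arm, so Country B would not mix.
So the proposed profile is not a Nash equilibrium.

No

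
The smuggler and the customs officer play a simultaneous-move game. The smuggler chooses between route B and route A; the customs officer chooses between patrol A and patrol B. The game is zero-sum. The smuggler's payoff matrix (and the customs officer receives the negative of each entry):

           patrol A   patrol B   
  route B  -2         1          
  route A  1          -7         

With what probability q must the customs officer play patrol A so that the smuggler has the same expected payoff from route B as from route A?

The customs officer's mix must leave the smuggler indifferent between route B and route A.
  the smuggler's payoff to route B: q·(-2) + (1−q)·1 = -3q + 1
  the smuggler's payoff to route A: q·1 + (1−q)·(-7) = 8q - 7
  -3q + 1 = 8q - 7  ⇒  -11q = -8  ⇒  q = 8/11.

q = 8/11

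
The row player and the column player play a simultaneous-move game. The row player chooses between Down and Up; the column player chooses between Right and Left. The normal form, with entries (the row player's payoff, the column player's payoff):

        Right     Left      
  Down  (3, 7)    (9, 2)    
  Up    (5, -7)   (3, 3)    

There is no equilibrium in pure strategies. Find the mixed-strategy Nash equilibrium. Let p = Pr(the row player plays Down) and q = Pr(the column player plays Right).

The column player's indifference between Right and Left determines the row player's mixing probability p:
  the column player's expected payoff from Right: p·7 + (1−p)·(-7) = 14p - 7
  the column player's expected payoff from Left: p·2 + (1−p)·3 = -p + 3
  14p - 7 = -p + 3  ⇒  15p = 10  ⇒  p = 2/3.
In a mixed equilibrium the row player is indifferent between Down and Up; this condition fixes q.
  the row player's payoff from Down: q·3 + (1−q)·9 = -6q + 9
  the row player's payoff from Up: q·5 + (1−q)·3 = 2q + 3
  -6q + 9 = 2q + 3  ⇒  -8q = -6  ⇒  q = 3/4.

p = 2/3, q = 3/4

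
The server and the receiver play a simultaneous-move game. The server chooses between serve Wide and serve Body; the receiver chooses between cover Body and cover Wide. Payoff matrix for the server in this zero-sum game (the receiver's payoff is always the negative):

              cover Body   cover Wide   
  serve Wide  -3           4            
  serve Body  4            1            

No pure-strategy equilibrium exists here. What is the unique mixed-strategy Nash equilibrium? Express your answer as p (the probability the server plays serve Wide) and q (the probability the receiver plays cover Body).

The server's mix must leave the receiver indifferent between cover Body and cover Wide.
  the receiver's payoff from cover Body: p·3 + (1−p)·(-4) = 7p - 4
  the receiver's payoff from cover Wide: p·(-4) + (1−p)·(-1) = -3p - 1
  7p - 4 = -3p - 1  ⇒  10p = 3  ⇒  p = 3/10.
The receiver's mix must leave the server indifferent between serve Wide and serve Body.
  the server's expected payoff from serve Wide: q·(-3) + (1−q)·4 = -7q + 4
  the server's expected payoff from serve Body: q·4 + (1−q)·1 = 3q + 1
  -7q + 4 = 3q + 1  ⇒  -10q = -3  ⇒  q = 3/10.

p = 3/10, q = 3/10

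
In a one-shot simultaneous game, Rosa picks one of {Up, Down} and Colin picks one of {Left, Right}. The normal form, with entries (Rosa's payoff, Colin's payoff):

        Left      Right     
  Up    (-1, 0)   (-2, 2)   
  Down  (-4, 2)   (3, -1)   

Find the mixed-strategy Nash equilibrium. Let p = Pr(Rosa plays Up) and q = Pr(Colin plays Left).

p = 3/5, q = 5/8

For Colin to be willing to mix, Colin must be indifferent between Left and Right, which pins down Rosa's mix.
  Colin's expected payoff from Left: p·0 + (1−p)·2 = -2p + 2
  Colin's expected payoff from Right: p·2 + (1−p)·(-1) = 3p - 1
  -2p + 2 = 3p - 1  ⇒  -5p = -3  ⇒  p = 3/5.
In a mixed equilibrium Rosa is indifferent between Up and Down; this condition fixes q.
  Rosa's expected payoff from Up: q·(-1) + (1−q)·(-2) = q - 2
  Rosa's expected payoff from Down: q·(-4) + (1−q)·3 = -7q + 3
  q - 2 = -7q + 3  ⇒  8q = 5  ⇒  q = 5/8.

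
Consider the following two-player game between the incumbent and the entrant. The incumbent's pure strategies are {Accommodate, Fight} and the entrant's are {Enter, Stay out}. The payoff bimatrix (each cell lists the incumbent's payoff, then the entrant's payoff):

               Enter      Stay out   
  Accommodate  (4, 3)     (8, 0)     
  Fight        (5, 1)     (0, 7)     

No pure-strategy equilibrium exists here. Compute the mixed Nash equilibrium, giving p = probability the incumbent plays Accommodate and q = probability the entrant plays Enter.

p = 2/3, q = 8/9

In a mixed equilibrium the entrant is indifferent between Enter and Stay out; this condition fixes p.
  the entrant's expected payoff from Enter: p·3 + (1−p)·1 = 2p + 1
  the entrant's expected payoff from Stay out: p·0 + (1−p)·7 = -7p + 7
  2p + 1 = -7p + 7  ⇒  9p = 6  ⇒  p = 2/3.
In a mixed equilibrium the incumbent is indifferent between Accommodate and Fight; this condition fixes q.
  the incumbent's payoff from Accommodate: q·4 + (1−q)·8 = -4q + 8
  the incumbent's payoff from Fight: q·5 + (1−q)·0 = 5q
  -4q + 8 = 5q  ⇒  -9q = -8  ⇒  q = 8/9.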